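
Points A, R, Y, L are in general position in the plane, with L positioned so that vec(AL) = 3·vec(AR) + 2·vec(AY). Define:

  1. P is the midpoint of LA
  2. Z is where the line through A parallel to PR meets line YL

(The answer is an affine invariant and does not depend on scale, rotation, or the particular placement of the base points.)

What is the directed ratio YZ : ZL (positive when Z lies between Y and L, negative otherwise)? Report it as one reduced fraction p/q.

Assign A = (0, 0), R = (1, 0), Y = (0, 1), L = (3, 2) — the answer is frame-independent, so this choice is without loss of generality.
1. P is the midpoint of LA ⇒ P = (3/2, 1)
2. Z is where the line through A parallel to PR meets line YL ⇒ Z = (3/5, 6/5)
Z = Y + t·(L−Y) with t = 1/5, so YZ:ZL = t:(1−t) = 1/5:4/5

YZ:ZL = 1/4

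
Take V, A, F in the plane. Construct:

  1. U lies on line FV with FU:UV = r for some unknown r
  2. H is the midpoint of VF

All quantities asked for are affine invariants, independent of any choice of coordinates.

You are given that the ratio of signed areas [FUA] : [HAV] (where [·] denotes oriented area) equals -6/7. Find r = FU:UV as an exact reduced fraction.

Choose coordinates V = (0, 0), A = (1, 0), F = (0, 1).
1. With FU:UV = r, write λ = r/(r+1) so U = F + λ·(V−F); U is affine-linear in λ
2. H is the midpoint of VF ⇒ H = (0, 1/2)
Every point depending on U is an affine combination of U and λ-independent points, so each such coordinate is linear in λ; the λ² term in each signed area is a multiple of (V−F)×(V−F) = 0, so 2·[FUA] and 2·[HAV] are each linear in λ. Evaluating at λ=0 and λ=1:
  2·[FUA] = λ,   2·[HAV] = -1/2
So [FUA]:[HAV] = (λ) / (-1/2). Setting this equal to -6/7:
  λ = -6/7·(-1/2)  ⇒  λ = 3/7
Then r = λ/(1−λ) = (3/7)/(4/7) = 3/4. Check: with r = 3/4, U = (0, 4/7) and [FUA]:[HAV] = -6/7 as required.

r = 3/4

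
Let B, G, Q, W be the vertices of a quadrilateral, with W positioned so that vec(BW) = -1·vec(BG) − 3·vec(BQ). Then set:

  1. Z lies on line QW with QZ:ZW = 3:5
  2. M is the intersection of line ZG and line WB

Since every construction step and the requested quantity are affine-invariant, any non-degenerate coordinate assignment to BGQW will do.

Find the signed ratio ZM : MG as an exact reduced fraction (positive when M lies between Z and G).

ZM:MG = 5/24

Set B = (0, 0), G = (1, 0), Q = (0, 1), W = (-1, -3); any affine frame gives the same invariant.
1. Z lies on line QW with QZ:ZW = 3:5 ⇒ Z = (-3/8, -1/2)
2. M is the intersection of line ZG and line WB ⇒ M = (-4/29, -12/29)
M = Z + t·(G−Z) with t = 5/29, so ZM:MG = t:(1−t) = 5/29:24/29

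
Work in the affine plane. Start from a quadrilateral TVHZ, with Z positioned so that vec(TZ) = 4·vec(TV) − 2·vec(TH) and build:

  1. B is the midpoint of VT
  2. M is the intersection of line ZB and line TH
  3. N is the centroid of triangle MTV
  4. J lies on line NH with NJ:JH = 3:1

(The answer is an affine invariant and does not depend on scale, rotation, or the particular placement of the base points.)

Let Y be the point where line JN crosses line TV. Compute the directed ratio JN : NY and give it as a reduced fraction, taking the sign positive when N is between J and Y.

JN:NY = 57/8

Assign T = (0, 0), V = (1, 0), H = (0, 1), Z = (4, -2) — the answer is frame-independent, so this choice is without loss of generality.
1. B is the midpoint of VT ⇒ B = (1/2, 0)
2. M is the intersection of line ZB and line TH ⇒ M = (0, 2/7)
3. N is the centroid of triangle MTV ⇒ N = (1/3, 2/21)
4. J lies on line NH with NJ:JH = 3:1 ⇒ J = (1/12, 65/84)
line JN meets TV at Y = (7/19, 0)
N = J + t·(Y−J) with t = 57/65, so JN:NY = 57/65:8/65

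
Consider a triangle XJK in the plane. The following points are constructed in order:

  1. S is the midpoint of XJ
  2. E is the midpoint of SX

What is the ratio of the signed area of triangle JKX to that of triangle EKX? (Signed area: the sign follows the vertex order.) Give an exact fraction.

[JKX]:[EKX] = 4

Assign X = (0, 0), J = (1, 0), K = (0, 1) — the answer is frame-independent, so this choice is without loss of generality.
1. S is the midpoint of XJ ⇒ S = (1/2, 0)
2. E is the midpoint of SX ⇒ E = (1/4, 0)
2·[JKX] = 1, 2·[EKX] = 1/4
[JKX]:[EKX] = 1:1/4 = 4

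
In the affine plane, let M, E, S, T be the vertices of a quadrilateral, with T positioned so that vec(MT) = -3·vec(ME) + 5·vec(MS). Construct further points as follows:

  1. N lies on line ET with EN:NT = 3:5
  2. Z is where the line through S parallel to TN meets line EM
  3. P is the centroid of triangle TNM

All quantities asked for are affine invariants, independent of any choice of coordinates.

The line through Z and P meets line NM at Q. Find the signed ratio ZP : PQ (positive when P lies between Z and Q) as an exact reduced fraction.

Work in coordinates with M = (0, 0), E = (1, 0), S = (0, 1), T = (-3, 5).
1. N lies on line ET with EN:NT = 3:5 ⇒ N = (-1/2, 15/8)
2. Z is where the line through S parallel to TN meets line EM ⇒ Z = (4/5, 0)
3. P is the centroid of triangle TNM ⇒ P = (-7/6, 55/24)
line ZP meets NM at Q = (-22/61, 165/122)
P = Z + t·(Q−Z) with t = 61/36, so ZP:PQ = 61/36:-25/36

ZP:PQ = -61/25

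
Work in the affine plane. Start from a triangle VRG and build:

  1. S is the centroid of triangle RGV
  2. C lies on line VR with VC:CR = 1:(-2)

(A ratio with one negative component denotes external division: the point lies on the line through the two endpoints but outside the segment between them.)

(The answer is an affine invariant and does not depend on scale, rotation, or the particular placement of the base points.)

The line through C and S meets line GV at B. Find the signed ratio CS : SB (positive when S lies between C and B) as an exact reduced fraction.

Set V = (0, 0), R = (1, 0), G = (0, 1); any affine frame gives the same invariant.
1. S is the centroid of triangle RGV ⇒ S = (1/3, 1/3)
2. C lies on line VR with VC:CR = 1:(-2) ⇒ C = (-1, 0)
line CS meets GV at B = (0, 1/4)
S = C + t·(B−C) with t = 4/3, so CS:SB = 4/3:-1/3

CS:SB = -4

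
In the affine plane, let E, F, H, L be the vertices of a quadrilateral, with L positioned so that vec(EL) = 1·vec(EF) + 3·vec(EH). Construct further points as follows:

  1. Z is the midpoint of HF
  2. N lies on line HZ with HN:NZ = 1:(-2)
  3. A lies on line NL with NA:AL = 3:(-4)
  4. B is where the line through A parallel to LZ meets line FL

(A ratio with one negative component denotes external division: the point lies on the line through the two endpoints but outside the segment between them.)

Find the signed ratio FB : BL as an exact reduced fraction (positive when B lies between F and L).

FB:BL = -9/8

Set E = (0, 0), F = (1, 0), H = (0, 1), L = (1, 3); any affine frame gives the same invariant.
1. Z is the midpoint of HF ⇒ Z = (1/2, 1/2)
2. N lies on line HZ with HN:NZ = 1:(-2) ⇒ N = (-1/2, 3/2)
3. A lies on line NL with NA:AL = 3:(-4) ⇒ A = (-5, -3)
4. B is where the line through A parallel to LZ meets line FL ⇒ B = (1, 27)
B = F + t·(L−F) with t = 9, so FB:BL = t:(1−t) = 9:-8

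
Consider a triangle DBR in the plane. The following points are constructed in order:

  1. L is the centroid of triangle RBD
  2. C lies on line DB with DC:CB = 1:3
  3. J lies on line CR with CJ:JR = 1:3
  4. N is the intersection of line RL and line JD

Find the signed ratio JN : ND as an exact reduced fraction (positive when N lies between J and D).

JN:ND = -3/8

Choose coordinates D = (0, 0), B = (1, 0), R = (0, 1).
1. L is the centroid of triangle RBD ⇒ L = (1/3, 1/3)
2. C lies on line DB with DC:CB = 1:3 ⇒ C = (1/4, 0)
3. J lies on line CR with CJ:JR = 1:3 ⇒ J = (3/16, 1/4)
4. N is the intersection of line RL and line JD ⇒ N = (3/10, 2/5)
N = J + t·(D−J) with t = -3/5, so JN:ND = t:(1−t) = -3/5:8/5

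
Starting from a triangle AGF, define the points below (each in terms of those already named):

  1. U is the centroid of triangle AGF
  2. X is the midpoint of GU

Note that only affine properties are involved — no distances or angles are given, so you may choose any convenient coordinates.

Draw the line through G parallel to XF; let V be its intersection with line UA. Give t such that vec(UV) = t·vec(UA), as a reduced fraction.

Assign A = (0, 0), G = (1, 0), F = (0, 1) — the answer is frame-independent, so this choice is without loss of generality.
1. U is the centroid of triangle AGF ⇒ U = (1/3, 1/3)
2. X is the midpoint of GU ⇒ X = (2/3, 1/6)
through G parallel to XF: direction (-2/3, 5/6); meets UA at V = (5/9, 5/9)
V = U + t·(A−U) with t = -2/3

t = -2/3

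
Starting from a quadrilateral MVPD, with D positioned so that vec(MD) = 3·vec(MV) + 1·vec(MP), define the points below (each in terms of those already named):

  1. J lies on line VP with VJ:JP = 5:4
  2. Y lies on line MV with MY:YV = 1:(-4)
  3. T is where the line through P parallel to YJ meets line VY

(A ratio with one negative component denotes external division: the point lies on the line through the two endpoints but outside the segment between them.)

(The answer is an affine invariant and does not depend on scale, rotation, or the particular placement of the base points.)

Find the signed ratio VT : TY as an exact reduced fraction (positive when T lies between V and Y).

Assign M = (0, 0), V = (1, 0), P = (0, 1), D = (3, 1) — the answer is frame-independent, so this choice is without loss of generality.
1. J lies on line VP with VJ:JP = 5:4 ⇒ J = (4/9, 5/9)
2. Y lies on line MV with MY:YV = 1:(-4) ⇒ Y = (-1/3, 0)
3. T is where the line through P parallel to YJ meets line VY ⇒ T = (-7/5, 0)
T = V + t·(Y−V) with t = 9/5, so VT:TY = t:(1−t) = 9/5:-4/5

VT:TY = -9/4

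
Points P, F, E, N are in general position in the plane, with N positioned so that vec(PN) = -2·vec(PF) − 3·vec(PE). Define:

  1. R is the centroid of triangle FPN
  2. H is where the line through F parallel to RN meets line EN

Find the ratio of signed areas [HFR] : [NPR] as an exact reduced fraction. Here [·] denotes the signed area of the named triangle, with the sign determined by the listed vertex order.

Assign P = (0, 0), F = (1, 0), E = (0, 1), N = (-2, -3) — the answer is frame-independent, so this choice is without loss of generality.
1. R is the centroid of triangle FPN ⇒ R = (-1/3, -1)
2. H is where the line through F parallel to RN meets line EN ⇒ H = (-11/4, -9/2)
2·[HFR] = 9/4, 2·[NPR] = -1
[HFR]:[NPR] = 9/4:-1 = -9/4

[HFR]:[NPR] = -9/4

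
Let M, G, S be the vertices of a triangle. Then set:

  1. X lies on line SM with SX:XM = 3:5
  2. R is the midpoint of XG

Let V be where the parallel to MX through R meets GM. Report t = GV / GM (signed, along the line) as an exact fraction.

Assign M = (0, 0), G = (1, 0), S = (0, 1) — the answer is frame-independent, so this choice is without loss of generality.
1. X lies on line SM with SX:XM = 3:5 ⇒ X = (0, 5/8)
2. R is the midpoint of XG ⇒ R = (1/2, 5/16)
through R parallel to MX: direction (0, 5/8); meets GM at V = (1/2, 0)
V = G + t·(M−G) with t = 1/2

t = 1/2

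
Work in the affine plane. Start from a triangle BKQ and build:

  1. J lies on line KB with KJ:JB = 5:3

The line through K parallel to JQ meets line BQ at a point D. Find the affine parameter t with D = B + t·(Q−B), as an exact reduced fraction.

Assign B = (0, 0), K = (1, 0), Q = (0, 1) — the answer is frame-independent, so this choice is without loss of generality.
1. J lies on line KB with KJ:JB = 5:3 ⇒ J = (3/8, 0)
through K parallel to JQ: direction (-3/8, 1); meets BQ at D = (0, 8/3)
D = B + t·(Q−B) with t = 8/3

t = 8/3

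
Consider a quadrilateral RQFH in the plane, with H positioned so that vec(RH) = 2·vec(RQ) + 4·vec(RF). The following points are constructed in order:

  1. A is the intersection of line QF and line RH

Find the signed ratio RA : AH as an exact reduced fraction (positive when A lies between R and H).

RA:AH = 1/5

Assign R = (0, 0), Q = (1, 0), F = (0, 1), H = (2, 4) — the answer is frame-independent, so this choice is without loss of generality.
1. A is the intersection of line QF and line RH ⇒ A = (1/3, 2/3)
A = R + t·(H−R) with t = 1/6, so RA:AH = t:(1−t) = 1/6:5/6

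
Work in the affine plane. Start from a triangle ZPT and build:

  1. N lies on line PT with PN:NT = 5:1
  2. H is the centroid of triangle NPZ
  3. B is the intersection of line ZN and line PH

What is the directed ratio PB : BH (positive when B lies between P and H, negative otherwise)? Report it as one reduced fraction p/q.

PB:BH = -3

Work in coordinates with Z = (0, 0), P = (1, 0), T = (0, 1).
1. N lies on line PT with PN:NT = 5:1 ⇒ N = (1/6, 5/6)
2. H is the centroid of triangle NPZ ⇒ H = (7/18, 5/18)
3. B is the intersection of line ZN and line PH ⇒ B = (1/12, 5/12)
B = P + t·(H−P) with t = 3/2, so PB:BH = t:(1−t) = 3/2:-1/2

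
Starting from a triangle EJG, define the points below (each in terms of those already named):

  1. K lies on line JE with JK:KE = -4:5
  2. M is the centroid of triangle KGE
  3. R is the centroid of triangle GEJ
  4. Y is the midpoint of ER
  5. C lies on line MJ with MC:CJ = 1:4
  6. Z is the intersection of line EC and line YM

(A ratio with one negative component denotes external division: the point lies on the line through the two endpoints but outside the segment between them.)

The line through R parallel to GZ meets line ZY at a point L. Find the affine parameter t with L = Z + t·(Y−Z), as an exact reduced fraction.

Set E = (0, 0), J = (1, 0), G = (0, 1); any affine frame gives the same invariant.
1. K lies on line JE with JK:KE = -4:5 ⇒ K = (5, 0)
2. M is the centroid of triangle KGE ⇒ M = (5/3, 1/3)
3. R is the centroid of triangle GEJ ⇒ R = (1/3, 1/3)
4. Y is the midpoint of ER ⇒ Y = (1/6, 1/6)
5. C lies on line MJ with MC:CJ = 1:4 ⇒ C = (23/15, 4/15)
6. Z is the intersection of line EC and line YM ⇒ Z = (92/39, 16/39)
through R parallel to GZ: direction (92/39, -23/39); meets ZY at L = (29/39, 3/13)
L = Z + t·(Y−Z) with t = 14/19

t = 14/19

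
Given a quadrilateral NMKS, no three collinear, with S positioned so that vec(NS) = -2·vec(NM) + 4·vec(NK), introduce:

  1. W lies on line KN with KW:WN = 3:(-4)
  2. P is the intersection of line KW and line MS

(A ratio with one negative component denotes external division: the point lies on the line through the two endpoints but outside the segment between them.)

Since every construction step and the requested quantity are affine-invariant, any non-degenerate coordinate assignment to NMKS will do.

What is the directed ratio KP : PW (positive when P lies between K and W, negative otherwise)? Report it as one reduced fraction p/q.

Choose coordinates N = (0, 0), M = (1, 0), K = (0, 1), S = (-2, 4).
1. W lies on line KN with KW:WN = 3:(-4) ⇒ W = (0, 4)
2. P is the intersection of line KW and line MS ⇒ P = (0, 4/3)
P = K + t·(W−K) with t = 1/9, so KP:PW = t:(1−t) = 1/9:8/9

KP:PW = 1/8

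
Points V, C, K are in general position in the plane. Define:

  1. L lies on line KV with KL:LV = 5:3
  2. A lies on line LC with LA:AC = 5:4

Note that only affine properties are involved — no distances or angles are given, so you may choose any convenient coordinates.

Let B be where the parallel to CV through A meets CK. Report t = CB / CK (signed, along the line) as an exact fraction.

t = 1/6

Set V = (0, 0), C = (1, 0), K = (0, 1); any affine frame gives the same invariant.
1. L lies on line KV with KL:LV = 5:3 ⇒ L = (0, 3/8)
2. A lies on line LC with LA:AC = 5:4 ⇒ A = (5/9, 1/6)
through A parallel to CV: direction (-1, 0); meets CK at B = (5/6, 1/6)
B = C + t·(K−C) with t = 1/6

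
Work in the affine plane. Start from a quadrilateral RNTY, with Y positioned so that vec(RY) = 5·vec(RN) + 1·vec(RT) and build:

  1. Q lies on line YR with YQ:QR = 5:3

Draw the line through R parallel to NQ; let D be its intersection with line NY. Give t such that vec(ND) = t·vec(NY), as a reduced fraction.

Work in coordinates with R = (0, 0), N = (1, 0), T = (0, 1), Y = (5, 1).
1. Q lies on line YR with YQ:QR = 5:3 ⇒ Q = (15/8, 3/8)
through R parallel to NQ: direction (7/8, 3/8); meets NY at D = (-7/5, -3/5)
D = N + t·(Y−N) with t = -3/5

t = -3/5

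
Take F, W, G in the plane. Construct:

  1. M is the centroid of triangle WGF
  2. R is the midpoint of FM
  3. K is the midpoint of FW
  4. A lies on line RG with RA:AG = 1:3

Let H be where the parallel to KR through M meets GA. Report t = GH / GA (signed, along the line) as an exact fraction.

Set F = (0, 0), W = (1, 0), G = (0, 1); any affine frame gives the same invariant.
1. M is the centroid of triangle WGF ⇒ M = (1/3, 1/3)
2. R is the midpoint of FM ⇒ R = (1/6, 1/6)
3. K is the midpoint of FW ⇒ K = (1/2, 0)
4. A lies on line RG with RA:AG = 1:3 ⇒ A = (1/8, 3/8)
through M parallel to KR: direction (-1/3, 1/6); meets GA at H = (1/9, 4/9)
H = G + t·(A−G) with t = 8/9

t = 8/9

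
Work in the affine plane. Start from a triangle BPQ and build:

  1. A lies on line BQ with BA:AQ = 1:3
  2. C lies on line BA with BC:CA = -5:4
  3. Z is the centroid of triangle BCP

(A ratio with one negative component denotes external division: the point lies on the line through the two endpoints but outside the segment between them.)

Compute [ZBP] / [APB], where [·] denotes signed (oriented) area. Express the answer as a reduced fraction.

[ZBP]:[APB] = -5/3

Choose coordinates B = (0, 0), P = (1, 0), Q = (0, 1).
1. A lies on line BQ with BA:AQ = 1:3 ⇒ A = (0, 1/4)
2. C lies on line BA with BC:CA = -5:4 ⇒ C = (0, 5/4)
3. Z is the centroid of triangle BCP ⇒ Z = (1/3, 5/12)
2·[ZBP] = 5/12, 2·[APB] = -1/4
[ZBP]:[APB] = 5/12:-1/4 = -5/3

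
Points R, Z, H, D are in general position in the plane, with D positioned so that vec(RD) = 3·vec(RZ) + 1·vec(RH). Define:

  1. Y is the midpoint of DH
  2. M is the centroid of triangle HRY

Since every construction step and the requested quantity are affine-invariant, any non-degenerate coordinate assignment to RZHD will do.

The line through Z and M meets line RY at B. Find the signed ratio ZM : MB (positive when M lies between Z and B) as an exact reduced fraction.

Set R = (0, 0), Z = (1, 0), H = (0, 1), D = (3, 1); any affine frame gives the same invariant.
1. Y is the midpoint of DH ⇒ Y = (3/2, 1)
2. M is the centroid of triangle HRY ⇒ M = (1/2, 2/3)
line ZM meets RY at B = (2/3, 4/9)
M = Z + t·(B−Z) with t = 3/2, so ZM:MB = 3/2:-1/2

ZM:MB = -3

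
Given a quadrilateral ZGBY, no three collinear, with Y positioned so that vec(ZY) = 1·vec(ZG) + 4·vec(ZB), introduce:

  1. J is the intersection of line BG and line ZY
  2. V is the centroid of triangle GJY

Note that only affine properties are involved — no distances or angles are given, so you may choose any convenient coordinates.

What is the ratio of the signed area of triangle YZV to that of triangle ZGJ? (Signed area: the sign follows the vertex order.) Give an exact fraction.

Work in coordinates with Z = (0, 0), G = (1, 0), B = (0, 1), Y = (1, 4).
1. J is the intersection of line BG and line ZY ⇒ J = (1/5, 4/5)
2. V is the centroid of triangle GJY ⇒ V = (11/15, 8/5)
2·[YZV] = 4/3, 2·[ZGJ] = 4/5
[YZV]:[ZGJ] = 4/3:4/5 = 5/3

[YZV]:[ZGJ] = 5/3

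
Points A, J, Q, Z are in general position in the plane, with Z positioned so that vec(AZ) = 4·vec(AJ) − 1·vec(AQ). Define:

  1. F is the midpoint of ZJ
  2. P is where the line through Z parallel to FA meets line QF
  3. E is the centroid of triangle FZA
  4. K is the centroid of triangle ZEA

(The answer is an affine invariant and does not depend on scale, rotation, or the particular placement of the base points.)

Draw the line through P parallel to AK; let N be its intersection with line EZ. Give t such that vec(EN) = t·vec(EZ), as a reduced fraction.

t = 9/5

Set A = (0, 0), J = (1, 0), Q = (0, 1), Z = (4, -1); any affine frame gives the same invariant.
1. F is the midpoint of ZJ ⇒ F = (5/2, -1/2)
2. P is where the line through Z parallel to FA meets line QF ⇒ P = (3, -4/5)
3. E is the centroid of triangle FZA ⇒ E = (13/6, -1/2)
4. K is the centroid of triangle ZEA ⇒ K = (37/18, -1/2)
through P parallel to AK: direction (37/18, -1/2); meets EZ at N = (82/15, -7/5)
N = E + t·(Z−E) with t = 9/5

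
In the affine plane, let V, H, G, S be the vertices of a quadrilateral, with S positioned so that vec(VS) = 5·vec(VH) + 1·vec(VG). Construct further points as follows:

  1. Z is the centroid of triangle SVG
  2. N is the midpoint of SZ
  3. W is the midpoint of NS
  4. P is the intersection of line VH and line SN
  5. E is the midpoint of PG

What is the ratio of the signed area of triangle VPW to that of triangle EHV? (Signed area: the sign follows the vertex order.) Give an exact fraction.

Assign V = (0, 0), H = (1, 0), G = (0, 1), S = (5, 1) — the answer is frame-independent, so this choice is without loss of generality.
1. Z is the centroid of triangle SVG ⇒ Z = (5/3, 2/3)
2. N is the midpoint of SZ ⇒ N = (10/3, 5/6)
3. W is the midpoint of NS ⇒ W = (25/6, 11/12)
4. P is the intersection of line VH and line SN ⇒ P = (-5, 0)
5. E is the midpoint of PG ⇒ E = (-5/2, 1/2)
2·[VPW] = -55/12, 2·[EHV] = -1/2
[VPW]:[EHV] = -55/12:-1/2 = 55/6

[VPW]:[EHV] = 55/6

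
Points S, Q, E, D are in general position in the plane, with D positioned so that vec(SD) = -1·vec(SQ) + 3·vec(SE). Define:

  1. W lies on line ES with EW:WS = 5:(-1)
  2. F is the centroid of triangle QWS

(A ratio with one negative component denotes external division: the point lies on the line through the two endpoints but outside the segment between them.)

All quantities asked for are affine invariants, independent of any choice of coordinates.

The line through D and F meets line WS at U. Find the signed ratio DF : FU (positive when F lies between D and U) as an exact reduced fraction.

DF:FU = -4

Work in coordinates with S = (0, 0), Q = (1, 0), E = (0, 1), D = (-1, 3).
1. W lies on line ES with EW:WS = 5:(-1) ⇒ W = (0, -1/4)
2. F is the centroid of triangle QWS ⇒ F = (1/3, -1/12)
line DF meets WS at U = (0, 11/16)
F = D + t·(U−D) with t = 4/3, so DF:FU = 4/3:-1/3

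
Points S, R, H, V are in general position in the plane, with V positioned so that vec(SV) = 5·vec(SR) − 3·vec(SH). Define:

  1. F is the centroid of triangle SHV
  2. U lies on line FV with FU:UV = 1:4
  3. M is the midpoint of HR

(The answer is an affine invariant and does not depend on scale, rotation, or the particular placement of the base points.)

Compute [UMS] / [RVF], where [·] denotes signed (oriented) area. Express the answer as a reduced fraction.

Work in coordinates with S = (0, 0), R = (1, 0), H = (0, 1), V = (5, -3).
1. F is the centroid of triangle SHV ⇒ F = (5/3, -2/3)
2. U lies on line FV with FU:UV = 1:4 ⇒ U = (7/3, -17/15)
3. M is the midpoint of HR ⇒ M = (1/2, 1/2)
2·[UMS] = 26/15, 2·[RVF] = -2/3
[UMS]:[RVF] = 26/15:-2/3 = -13/5

[UMS]:[RVF] = -13/5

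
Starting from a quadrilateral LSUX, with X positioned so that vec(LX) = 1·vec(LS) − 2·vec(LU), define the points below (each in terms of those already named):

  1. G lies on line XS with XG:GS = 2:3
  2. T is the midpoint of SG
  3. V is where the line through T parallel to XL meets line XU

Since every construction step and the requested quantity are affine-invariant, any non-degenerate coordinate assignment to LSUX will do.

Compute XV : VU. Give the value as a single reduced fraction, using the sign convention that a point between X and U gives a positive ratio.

XV:VU = -7/2

Work in coordinates with L = (0, 0), S = (1, 0), U = (0, 1), X = (1, -2).
1. G lies on line XS with XG:GS = 2:3 ⇒ G = (1, -6/5)
2. T is the midpoint of SG ⇒ T = (1, -3/5)
3. V is where the line through T parallel to XL meets line XU ⇒ V = (-2/5, 11/5)
V = X + t·(U−X) with t = 7/5, so XV:VU = t:(1−t) = 7/5:-2/5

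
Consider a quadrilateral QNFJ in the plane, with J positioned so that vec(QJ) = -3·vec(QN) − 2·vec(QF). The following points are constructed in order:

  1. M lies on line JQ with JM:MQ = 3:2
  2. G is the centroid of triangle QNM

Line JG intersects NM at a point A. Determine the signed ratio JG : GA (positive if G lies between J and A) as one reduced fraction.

Choose coordinates Q = (0, 0), N = (1, 0), F = (0, 1), J = (-3, -2).
1. M lies on line JQ with JM:MQ = 3:2 ⇒ M = (-6/5, -4/5)
2. G is the centroid of triangle QNM ⇒ G = (-1/15, -4/15)
line JG meets NM at A = (-3/5, -32/55)
G = J + t·(A−J) with t = 11/9, so JG:GA = 11/9:-2/9

JG:GA = -11/2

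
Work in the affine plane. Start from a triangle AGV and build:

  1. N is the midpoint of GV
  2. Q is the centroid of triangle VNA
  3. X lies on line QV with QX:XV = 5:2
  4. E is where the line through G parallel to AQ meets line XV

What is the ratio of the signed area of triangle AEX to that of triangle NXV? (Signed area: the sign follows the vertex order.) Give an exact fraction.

[AEX]:[NXV] = -13

Work in coordinates with A = (0, 0), G = (1, 0), V = (0, 1).
1. N is the midpoint of GV ⇒ N = (1/2, 1/2)
2. Q is the centroid of triangle VNA ⇒ Q = (1/6, 1/2)
3. X lies on line QV with QX:XV = 5:2 ⇒ X = (1/21, 6/7)
4. E is where the line through G parallel to AQ meets line XV ⇒ E = (2/3, -1)
2·[AEX] = 13/21, 2·[NXV] = -1/21
[AEX]:[NXV] = 13/21:-1/21 = -13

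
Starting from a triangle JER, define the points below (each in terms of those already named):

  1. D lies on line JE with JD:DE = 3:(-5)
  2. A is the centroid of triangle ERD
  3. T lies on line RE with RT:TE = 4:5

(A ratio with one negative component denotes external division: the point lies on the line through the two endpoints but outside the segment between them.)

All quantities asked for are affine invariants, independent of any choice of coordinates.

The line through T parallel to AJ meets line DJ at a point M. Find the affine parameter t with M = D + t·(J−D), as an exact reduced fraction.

Choose coordinates J = (0, 0), E = (1, 0), R = (0, 1).
1. D lies on line JE with JD:DE = 3:(-5) ⇒ D = (-3/2, 0)
2. A is the centroid of triangle ERD ⇒ A = (-1/6, 1/3)
3. T lies on line RE with RT:TE = 4:5 ⇒ T = (4/9, 5/9)
through T parallel to AJ: direction (1/6, -1/3); meets DJ at M = (13/18, 0)
M = D + t·(J−D) with t = 40/27

t = 40/27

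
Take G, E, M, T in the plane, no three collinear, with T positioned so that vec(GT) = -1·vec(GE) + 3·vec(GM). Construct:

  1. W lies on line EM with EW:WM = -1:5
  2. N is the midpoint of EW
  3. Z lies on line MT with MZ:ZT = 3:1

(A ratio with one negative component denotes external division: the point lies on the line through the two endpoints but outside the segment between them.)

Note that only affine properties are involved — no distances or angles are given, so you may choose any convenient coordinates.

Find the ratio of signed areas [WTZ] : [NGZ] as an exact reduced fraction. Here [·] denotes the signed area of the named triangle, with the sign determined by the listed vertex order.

[WTZ]:[NGZ] = -10/87

Set G = (0, 0), E = (1, 0), M = (0, 1), T = (-1, 3); any affine frame gives the same invariant.
1. W lies on line EM with EW:WM = -1:5 ⇒ W = (5/4, -1/4)
2. N is the midpoint of EW ⇒ N = (9/8, -1/8)
3. Z lies on line MT with MZ:ZT = 3:1 ⇒ Z = (-3/4, 5/2)
2·[WTZ] = 5/16, 2·[NGZ] = -87/32
[WTZ]:[NGZ] = 5/16:-87/32 = -10/87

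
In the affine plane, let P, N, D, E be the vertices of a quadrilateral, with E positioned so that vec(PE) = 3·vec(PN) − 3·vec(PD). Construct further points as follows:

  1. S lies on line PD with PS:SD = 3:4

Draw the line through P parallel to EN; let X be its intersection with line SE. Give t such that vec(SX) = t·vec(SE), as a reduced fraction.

Choose coordinates P = (0, 0), N = (1, 0), D = (0, 1), E = (3, -3).
1. S lies on line PD with PS:SD = 3:4 ⇒ S = (0, 3/7)
through P parallel to EN: direction (-2, 3); meets SE at X = (-6/5, 9/5)
X = S + t·(E−S) with t = -2/5

t = -2/5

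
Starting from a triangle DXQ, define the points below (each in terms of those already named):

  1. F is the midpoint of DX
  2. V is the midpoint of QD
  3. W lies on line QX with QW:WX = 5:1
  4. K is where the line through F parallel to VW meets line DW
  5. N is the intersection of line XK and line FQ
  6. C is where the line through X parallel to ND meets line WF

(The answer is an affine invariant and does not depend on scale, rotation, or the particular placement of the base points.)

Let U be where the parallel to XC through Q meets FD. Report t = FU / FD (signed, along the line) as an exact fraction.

t = 19

Choose coordinates D = (0, 0), X = (1, 0), Q = (0, 1).
1. F is the midpoint of DX ⇒ F = (1/2, 0)
2. V is the midpoint of QD ⇒ V = (0, 1/2)
3. W lies on line QX with QW:WX = 5:1 ⇒ W = (5/6, 1/6)
4. K is where the line through F parallel to VW meets line DW ⇒ K = (1/3, 1/15)
5. N is the intersection of line XK and line FQ ⇒ N = (9/19, 1/19)
6. C is where the line through X parallel to ND meets line WF ⇒ C = (5/14, -1/14)
through Q parallel to XC: direction (-9/14, -1/14); meets FD at U = (-9, 0)
U = F + t·(D−F) with t = 19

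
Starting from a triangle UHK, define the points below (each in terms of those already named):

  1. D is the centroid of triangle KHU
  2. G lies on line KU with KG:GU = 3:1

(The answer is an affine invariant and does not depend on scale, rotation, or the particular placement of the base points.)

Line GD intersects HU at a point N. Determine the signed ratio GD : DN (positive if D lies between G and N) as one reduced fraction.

Choose coordinates U = (0, 0), H = (1, 0), K = (0, 1).
1. D is the centroid of triangle KHU ⇒ D = (1/3, 1/3)
2. G lies on line KU with KG:GU = 3:1 ⇒ G = (0, 1/4)
line GD meets HU at N = (-1, 0)
D = G + t·(N−G) with t = -1/3, so GD:DN = -1/3:4/3

GD:DN = -1/4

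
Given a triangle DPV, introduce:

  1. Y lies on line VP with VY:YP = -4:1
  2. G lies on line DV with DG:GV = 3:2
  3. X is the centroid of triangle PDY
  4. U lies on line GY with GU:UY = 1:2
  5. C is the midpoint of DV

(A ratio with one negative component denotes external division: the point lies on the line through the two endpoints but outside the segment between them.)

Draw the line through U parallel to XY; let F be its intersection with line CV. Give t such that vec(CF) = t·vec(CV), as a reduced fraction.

t = -1/15

Choose coordinates D = (0, 0), P = (1, 0), V = (0, 1).
1. Y lies on line VP with VY:YP = -4:1 ⇒ Y = (4/3, -1/3)
2. G lies on line DV with DG:GV = 3:2 ⇒ G = (0, 3/5)
3. X is the centroid of triangle PDY ⇒ X = (7/9, -1/9)
4. U lies on line GY with GU:UY = 1:2 ⇒ U = (4/9, 13/45)
5. C is the midpoint of DV ⇒ C = (0, 1/2)
through U parallel to XY: direction (5/9, -2/9); meets CV at F = (0, 7/15)
F = C + t·(V−C) with t = -1/15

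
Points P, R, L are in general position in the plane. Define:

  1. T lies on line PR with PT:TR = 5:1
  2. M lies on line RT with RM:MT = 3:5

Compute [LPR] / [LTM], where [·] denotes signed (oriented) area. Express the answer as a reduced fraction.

[LPR]:[LTM] = 48/5

Work in coordinates with P = (0, 0), R = (1, 0), L = (0, 1).
1. T lies on line PR with PT:TR = 5:1 ⇒ T = (5/6, 0)
2. M lies on line RT with RM:MT = 3:5 ⇒ M = (15/16, 0)
2·[LPR] = 1, 2·[LTM] = 5/48
[LPR]:[LTM] = 1:5/48 = 48/5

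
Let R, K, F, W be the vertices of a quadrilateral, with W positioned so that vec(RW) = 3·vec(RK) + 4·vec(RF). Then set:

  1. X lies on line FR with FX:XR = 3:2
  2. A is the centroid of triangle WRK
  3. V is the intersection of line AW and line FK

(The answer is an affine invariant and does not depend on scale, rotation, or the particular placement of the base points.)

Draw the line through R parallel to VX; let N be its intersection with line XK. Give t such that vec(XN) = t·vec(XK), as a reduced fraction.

t = 3/2

Assign R = (0, 0), K = (1, 0), F = (0, 1), W = (3, 4) — the answer is frame-independent, so this choice is without loss of generality.
1. X lies on line FR with FX:XR = 3:2 ⇒ X = (0, 2/5)
2. A is the centroid of triangle WRK ⇒ A = (4/3, 4/3)
3. V is the intersection of line AW and line FK ⇒ V = (9/13, 4/13)
through R parallel to VX: direction (-9/13, 6/65); meets XK at N = (3/2, -1/5)
N = X + t·(K−X) with t = 3/2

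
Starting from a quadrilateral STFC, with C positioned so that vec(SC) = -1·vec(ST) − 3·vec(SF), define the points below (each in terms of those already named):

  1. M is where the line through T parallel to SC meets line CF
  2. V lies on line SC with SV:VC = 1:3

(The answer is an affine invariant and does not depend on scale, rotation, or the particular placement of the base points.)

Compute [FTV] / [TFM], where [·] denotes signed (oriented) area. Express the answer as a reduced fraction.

[FTV]:[TFM] = -1/10

Set S = (0, 0), T = (1, 0), F = (0, 1), C = (-1, -3); any affine frame gives the same invariant.
1. M is where the line through T parallel to SC meets line CF ⇒ M = (-4, -15)
2. V lies on line SC with SV:VC = 1:3 ⇒ V = (-1/4, -3/4)
2·[FTV] = -2, 2·[TFM] = 20
[FTV]:[TFM] = -2:20 = -1/10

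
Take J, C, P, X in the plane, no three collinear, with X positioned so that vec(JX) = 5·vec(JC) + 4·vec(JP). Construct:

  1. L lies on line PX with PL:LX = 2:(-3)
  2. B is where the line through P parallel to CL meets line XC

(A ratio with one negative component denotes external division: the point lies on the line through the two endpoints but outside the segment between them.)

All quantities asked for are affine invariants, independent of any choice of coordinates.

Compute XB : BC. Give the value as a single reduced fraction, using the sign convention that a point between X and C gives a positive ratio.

Work in coordinates with J = (0, 0), C = (1, 0), P = (0, 1), X = (5, 4).
1. L lies on line PX with PL:LX = 2:(-3) ⇒ L = (-10, -5)
2. B is where the line through P parallel to CL meets line XC ⇒ B = (11/3, 8/3)
B = X + t·(C−X) with t = 1/3, so XB:BC = t:(1−t) = 1/3:2/3

XB:BC = 1/2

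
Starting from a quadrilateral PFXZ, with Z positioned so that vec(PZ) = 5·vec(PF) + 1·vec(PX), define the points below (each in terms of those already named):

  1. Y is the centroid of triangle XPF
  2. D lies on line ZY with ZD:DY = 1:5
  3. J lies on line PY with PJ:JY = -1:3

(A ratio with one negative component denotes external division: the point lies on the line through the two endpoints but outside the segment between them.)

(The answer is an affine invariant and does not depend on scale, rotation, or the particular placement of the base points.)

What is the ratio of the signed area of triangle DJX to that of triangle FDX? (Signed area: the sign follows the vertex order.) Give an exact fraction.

Assign P = (0, 0), F = (1, 0), X = (0, 1), Z = (5, 1) — the answer is frame-independent, so this choice is without loss of generality.
1. Y is the centroid of triangle XPF ⇒ Y = (1/3, 1/3)
2. D lies on line ZY with ZD:DY = 1:5 ⇒ D = (38/9, 8/9)
3. J lies on line PY with PJ:JY = -1:3 ⇒ J = (-1/6, -1/6)
2·[DJX] = -89/18, 2·[FDX] = 37/9
[DJX]:[FDX] = -89/18:37/9 = -89/74

[DJX]:[FDX] = -89/74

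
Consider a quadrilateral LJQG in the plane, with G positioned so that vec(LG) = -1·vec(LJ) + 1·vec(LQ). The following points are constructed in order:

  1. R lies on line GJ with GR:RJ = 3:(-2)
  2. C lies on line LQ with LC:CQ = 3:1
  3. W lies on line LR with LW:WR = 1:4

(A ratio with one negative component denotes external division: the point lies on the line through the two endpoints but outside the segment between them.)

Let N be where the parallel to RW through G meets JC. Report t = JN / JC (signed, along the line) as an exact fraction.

Work in coordinates with L = (0, 0), J = (1, 0), Q = (0, 1), G = (-1, 1).
1. R lies on line GJ with GR:RJ = 3:(-2) ⇒ R = (5, -2)
2. C lies on line LQ with LC:CQ = 3:1 ⇒ C = (0, 3/4)
3. W lies on line LR with LW:WR = 1:4 ⇒ W = (1, -2/5)
through G parallel to RW: direction (-4, 8/5); meets JC at N = (3/7, 3/7)
N = J + t·(C−J) with t = 4/7

t = 4/7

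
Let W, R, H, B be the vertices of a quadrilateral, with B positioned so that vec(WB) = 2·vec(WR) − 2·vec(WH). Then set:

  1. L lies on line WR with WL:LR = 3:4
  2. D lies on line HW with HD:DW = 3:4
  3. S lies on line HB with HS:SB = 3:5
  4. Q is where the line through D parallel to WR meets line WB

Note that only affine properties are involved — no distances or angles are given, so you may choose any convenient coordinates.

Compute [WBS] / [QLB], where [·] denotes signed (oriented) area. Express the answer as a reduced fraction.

Set W = (0, 0), R = (1, 0), H = (0, 1), B = (2, -2); any affine frame gives the same invariant.
1. L lies on line WR with WL:LR = 3:4 ⇒ L = (3/7, 0)
2. D lies on line HW with HD:DW = 3:4 ⇒ D = (0, 4/7)
3. S lies on line HB with HS:SB = 3:5 ⇒ S = (3/4, -1/8)
4. Q is where the line through D parallel to WR meets line WB ⇒ Q = (-4/7, 4/7)
2·[WBS] = 5/4, 2·[QLB] = -54/49
[WBS]:[QLB] = 5/4:-54/49 = -245/216

[WBS]:[QLB] = -245/216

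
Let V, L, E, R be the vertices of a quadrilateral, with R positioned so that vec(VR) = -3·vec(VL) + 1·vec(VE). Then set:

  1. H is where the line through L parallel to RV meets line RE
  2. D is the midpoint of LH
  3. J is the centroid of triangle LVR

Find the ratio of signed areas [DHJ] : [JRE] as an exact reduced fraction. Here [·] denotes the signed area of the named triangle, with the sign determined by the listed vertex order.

[DHJ]:[JRE] = -1/6

Set V = (0, 0), L = (1, 0), E = (0, 1), R = (-3, 1); any affine frame gives the same invariant.
1. H is where the line through L parallel to RV meets line RE ⇒ H = (-2, 1)
2. D is the midpoint of LH ⇒ D = (-1/2, 1/2)
3. J is the centroid of triangle LVR ⇒ J = (-2/3, 1/3)
2·[DHJ] = 1/3, 2·[JRE] = -2
[DHJ]:[JRE] = 1/3:-2 = -1/6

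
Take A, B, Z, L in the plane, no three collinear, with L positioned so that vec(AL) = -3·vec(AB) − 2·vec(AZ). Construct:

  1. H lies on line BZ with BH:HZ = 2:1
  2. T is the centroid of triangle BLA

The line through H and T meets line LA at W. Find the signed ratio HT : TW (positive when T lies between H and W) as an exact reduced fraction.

HT:TW = -3

Choose coordinates A = (0, 0), B = (1, 0), Z = (0, 1), L = (-3, -2).
1. H lies on line BZ with BH:HZ = 2:1 ⇒ H = (1/3, 2/3)
2. T is the centroid of triangle BLA ⇒ T = (-2/3, -2/3)
line HT meets LA at W = (-1/3, -2/9)
T = H + t·(W−H) with t = 3/2, so HT:TW = 3/2:-1/2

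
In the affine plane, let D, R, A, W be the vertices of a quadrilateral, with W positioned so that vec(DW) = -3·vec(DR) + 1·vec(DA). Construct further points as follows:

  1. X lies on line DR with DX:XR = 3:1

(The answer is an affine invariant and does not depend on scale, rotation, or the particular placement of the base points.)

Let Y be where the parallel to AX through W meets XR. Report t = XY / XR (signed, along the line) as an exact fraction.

t = -12

Choose coordinates D = (0, 0), R = (1, 0), A = (0, 1), W = (-3, 1).
1. X lies on line DR with DX:XR = 3:1 ⇒ X = (3/4, 0)
through W parallel to AX: direction (3/4, -1); meets XR at Y = (-9/4, 0)
Y = X + t·(R−X) with t = -12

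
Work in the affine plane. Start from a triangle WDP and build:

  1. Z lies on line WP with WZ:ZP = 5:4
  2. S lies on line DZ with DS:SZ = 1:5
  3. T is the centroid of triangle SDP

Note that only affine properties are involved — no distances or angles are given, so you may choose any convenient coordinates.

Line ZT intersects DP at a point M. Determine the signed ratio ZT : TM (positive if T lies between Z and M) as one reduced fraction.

ZT:TM = 17

Assign W = (0, 0), D = (1, 0), P = (0, 1) — the answer is frame-independent, so this choice is without loss of generality.
1. Z lies on line WP with WZ:ZP = 5:4 ⇒ Z = (0, 5/9)
2. S lies on line DZ with DS:SZ = 1:5 ⇒ S = (5/6, 5/54)
3. T is the centroid of triangle SDP ⇒ T = (11/18, 59/162)
line ZT meets DP at M = (11/17, 6/17)
T = Z + t·(M−Z) with t = 17/18, so ZT:TM = 17/18:1/18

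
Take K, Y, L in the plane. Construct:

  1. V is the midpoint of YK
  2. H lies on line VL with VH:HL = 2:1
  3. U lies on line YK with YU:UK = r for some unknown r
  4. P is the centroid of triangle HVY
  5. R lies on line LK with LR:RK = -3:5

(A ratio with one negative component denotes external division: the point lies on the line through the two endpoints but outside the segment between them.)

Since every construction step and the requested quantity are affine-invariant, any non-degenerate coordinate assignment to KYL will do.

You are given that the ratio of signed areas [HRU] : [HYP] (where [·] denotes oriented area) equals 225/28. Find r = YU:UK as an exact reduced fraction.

Choose coordinates K = (0, 0), Y = (1, 0), L = (0, 1).
1. V is the midpoint of YK ⇒ V = (1/2, 0)
2. H lies on line VL with VH:HL = 2:1 ⇒ H = (1/6, 2/3)
3. With YU:UK = r, write λ = r/(r+1) so U = Y + λ·(K−Y); U is affine-linear in λ
4. P is the centroid of triangle HVY ⇒ P = (5/9, 2/9)
5. R lies on line LK with LR:RK = -3:5 ⇒ R = (0, 5/2)
Every point depending on U is an affine combination of U and λ-independent points, so each such coordinate is linear in λ; the λ² term in each signed area is a multiple of (K−Y)×(K−Y) = 0, so 2·[HRU] and 2·[HYP] are each linear in λ. Evaluating at λ=0 and λ=1:
  2·[HRU] = 11/6·λ − 17/12,   2·[HYP] = -1/9
So [HRU]:[HYP] = (11/6·λ − 17/12) / (-1/9). Setting this equal to 225/28:
  11/6·λ − 17/12 = 225/28·(-1/9)  ⇒  λ = 2/7
Then r = λ/(1−λ) = (2/7)/(5/7) = 2/5. Check: with r = 2/5, U = (5/7, 0) and [HRU]:[HYP] = 225/28 as required.

r = 2/5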